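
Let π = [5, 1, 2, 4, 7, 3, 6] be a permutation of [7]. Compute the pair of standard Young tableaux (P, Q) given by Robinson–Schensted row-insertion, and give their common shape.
P = [1, 2, 3, 6] / [4, 7] / [5];  Q = [1, 3, 4, 5] / [2, 7] / [6];  common shape = (4, 2, 1)

Row-insert the values π_1, π_2, … into P one at a time, bumping the leftmost entry strictly greater than the inserted value down to the next row. The recording tableau Q records, in position (i, j), the step at which that cell was added to P.
  Insert 5 (step 1): P = [5];  Q = [1]
  Insert 1 (step 2): P = [1] / [5];  Q = [1] / [2]
  Insert 2 (step 3): P = [1, 2] / [5];  Q = [1, 3] / [2]
  Insert 4 (step 4): P = [1, 2, 4] / [5];  Q = [1, 3, 4] / [2]
  Insert 7 (step 5): P = [1, 2, 4, 7] / [5];  Q = [1, 3, 4, 5] / [2]
  Insert 3 (step 6): P = [1, 2, 3, 7] / [4] / [5];  Q = [1, 3, 4, 5] / [2] / [6]
  Insert 6 (step 7): P = [1, 2, 3, 6] / [4, 7] / [5];  Q = [1, 3, 4, 5] / [2, 7] / [6]
Final shape: (4, 2, 1).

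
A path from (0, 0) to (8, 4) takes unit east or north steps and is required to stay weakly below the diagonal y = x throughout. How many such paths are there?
Number of paths = 275

By the reflection principle (André's argument), the number of monotone paths to (8, 4) with n ≤ m that never go above y = x is C(12, 8) − C(12, 9) = 495 − 220 = 275.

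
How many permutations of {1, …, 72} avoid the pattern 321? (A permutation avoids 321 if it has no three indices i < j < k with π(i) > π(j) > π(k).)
C_72 = 20276890389709399862928998568254641025700

These 321-avoiding permutations are counted by the Catalan number C_n = (1/(n + 1)) · C(2n, n). For n = 72: C_72 = (1/73) · C(144, 72) = 1480212998448786189993816895482588794876100/73 = 20276890389709399862928998568254641025700.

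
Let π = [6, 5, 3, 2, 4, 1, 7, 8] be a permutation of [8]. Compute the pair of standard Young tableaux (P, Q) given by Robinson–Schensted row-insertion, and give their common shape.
P = [1, 4, 7, 8] / [2] / [3] / [5] / [6];  Q = [1, 5, 7, 8] / [2] / [3] / [4] / [6];  common shape = (4, 1, 1, 1, 1)

Row-insert the values π_1, π_2, … into P one at a time, bumping the leftmost entry strictly greater than the inserted value down to the next row. The recording tableau Q records, in position (i, j), the step at which that cell was added to P.
  Insert 6 (step 1): P = [6];  Q = [1]
  Insert 5 (step 2): P = [5] / [6];  Q = [1] / [2]
  Insert 3 (step 3): P = [3] / [5] / [6];  Q = [1] / [2] / [3]
  Insert 2 (step 4): P = [2] / [3] / [5] / [6];  Q = [1] / [2] / [3] / [4]
  Insert 4 (step 5): P = [2, 4] / [3] / [5] / [6];  Q = [1, 5] / [2] / [3] / [4]
  Insert 1 (step 6): P = [1, 4] / [2] / [3] / [5] / [6];  Q = [1, 5] / [2] / [3] / [4] / [6]
  Insert 7 (step 7): P = [1, 4, 7] / [2] / [3] / [5] / [6];  Q = [1, 5, 7] / [2] / [3] / [4] / [6]
  Insert 8 (step 8): P = [1, 4, 7, 8] / [2] / [3] / [5] / [6];  Q = [1, 5, 7, 8] / [2] / [3] / [4] / [6]
Final shape: (4, 1, 1, 1, 1).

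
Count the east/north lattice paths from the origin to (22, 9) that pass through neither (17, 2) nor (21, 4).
Number of paths = 19964133

Inclusion–exclusion. Total paths: C(31, 22) = 20160075. Through P₁: C(19, 17)·C(12, 5) = 135432. Through P₂: C(25, 21)·C(6, 1) = 75900. Since P₁ is strictly southwest of P₂, a monotone path through both must visit P₁ then P₂; paths through both = C(19, 17)·C(6, 4)·C(6, 1) = 15390. Avoid both = 20160075 − 135432 − 75900 + 15390 = 19964133.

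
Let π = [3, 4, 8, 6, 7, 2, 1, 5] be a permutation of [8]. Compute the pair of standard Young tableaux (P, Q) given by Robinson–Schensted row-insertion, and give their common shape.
P = [1, 4, 5, 7] / [2, 6] / [3] / [8];  Q = [1, 2, 3, 5] / [4, 8] / [6] / [7];  common shape = (4, 2, 1, 1)

Row-insert the values π_1, π_2, … into P one at a time, bumping the leftmost entry strictly greater than the inserted value down to the next row. The recording tableau Q records, in position (i, j), the step at which that cell was added to P.
  Insert 3 (step 1): P = [3];  Q = [1]
  Insert 4 (step 2): P = [3, 4];  Q = [1, 2]
  Insert 8 (step 3): P = [3, 4, 8];  Q = [1, 2, 3]
  Insert 6 (step 4): P = [3, 4, 6] / [8];  Q = [1, 2, 3] / [4]
  Insert 7 (step 5): P = [3, 4, 6, 7] / [8];  Q = [1, 2, 3, 5] / [4]
  Insert 2 (step 6): P = [2, 4, 6, 7] / [3] / [8];  Q = [1, 2, 3, 5] / [4] / [6]
  Insert 1 (step 7): P = [1, 4, 6, 7] / [2] / [3] / [8];  Q = [1, 2, 3, 5] / [4] / [6] / [7]
  Insert 5 (step 8): P = [1, 4, 5, 7] / [2, 6] / [3] / [8];  Q = [1, 2, 3, 5] / [4, 8] / [6] / [7]
Final shape: (4, 2, 1, 1).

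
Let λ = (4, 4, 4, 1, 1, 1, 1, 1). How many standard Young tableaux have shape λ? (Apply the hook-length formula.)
# SYT of shape (4, 4, 4, 1, 1, 1, 1, 1) = 346528

Hook-length formula: f^λ = n! / Π hook(c), product over all cells c of the Young diagram. For λ = (4, 4, 4, 1, 1, 1, 1, 1), n = 17 boxes. Hook lengths by row (left-to-right, top-to-bottom): [11, 5, 4, 3]; [10, 4, 3, 2]; [9, 3, 2, 1]; [5]; [4]; [3]; [2]; [1]. Product of hooks = 1026432000. So f^λ = 17! / 1026432000 = 355687428096000 / 1026432000 = 346528.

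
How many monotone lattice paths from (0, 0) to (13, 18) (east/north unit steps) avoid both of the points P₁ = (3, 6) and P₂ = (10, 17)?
Number of paths = 128882535

Inclusion–exclusion. Total paths: C(31, 13) = 206253075. Through P₁: C(9, 3)·C(22, 10) = 54318264. Through P₂: C(27, 10)·C(4, 3) = 33745140. Since P₁ is strictly southwest of P₂, a monotone path through both must visit P₁ then P₂; paths through both = C(9, 3)·C(18, 7)·C(4, 3) = 10692864. Avoid both = 206253075 − 54318264 − 33745140 + 10692864 = 128882535.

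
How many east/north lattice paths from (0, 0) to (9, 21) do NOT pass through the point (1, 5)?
Number of paths = 9894324

Total paths from (0, 0) to (9, 21): C(30, 9) = 14307150. Paths through (1, 5): (paths (0, 0) → (1, 5)) × (paths (1, 5) → (9, 21)) = C(6, 1) · C(24, 8) = 6 · 735471 = 4412826. Avoidance count = 14307150 − 4412826 = 9894324.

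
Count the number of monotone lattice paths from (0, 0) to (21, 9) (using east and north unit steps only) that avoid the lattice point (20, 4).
Number of paths = 14243394

Total paths from (0, 0) to (21, 9): C(30, 21) = 14307150. Paths through (20, 4): (paths (0, 0) → (20, 4)) × (paths (20, 4) → (21, 9)) = C(24, 20) · C(6, 1) = 10626 · 6 = 63756. Avoidance count = 14307150 − 63756 = 14243394.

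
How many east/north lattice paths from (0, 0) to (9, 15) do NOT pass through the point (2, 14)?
Number of paths = 1306544

Total paths from (0, 0) to (9, 15): C(24, 9) = 1307504. Paths through (2, 14): (paths (0, 0) → (2, 14)) × (paths (2, 14) → (9, 15)) = C(16, 2) · C(8, 7) = 120 · 8 = 960. Avoidance count = 1307504 − 960 = 1306544.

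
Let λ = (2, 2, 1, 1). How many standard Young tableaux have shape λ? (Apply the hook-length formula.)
# SYT of shape (2, 2, 1, 1) = 9

Hook-length formula: f^λ = n! / Π hook(c), product over all cells c of the Young diagram. For λ = (2, 2, 1, 1), n = 6 boxes. Hook lengths by row (left-to-right, top-to-bottom): [5, 2]; [4, 1]; [2]; [1]. Product of hooks = 80. So f^λ = 6! / 80 = 720 / 80 = 9.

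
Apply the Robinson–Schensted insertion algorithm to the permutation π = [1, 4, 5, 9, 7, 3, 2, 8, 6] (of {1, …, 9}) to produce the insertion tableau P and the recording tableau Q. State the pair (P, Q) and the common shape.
P = [1, 2, 5, 6, 8] / [3, 7] / [4] / [9];  Q = [1, 2, 3, 4, 8] / [5, 9] / [6] / [7];  common shape = (5, 2, 1, 1)

Row-insert the values π_1, π_2, … into P one at a time, bumping the leftmost entry strictly greater than the inserted value down to the next row. The recording tableau Q records, in position (i, j), the step at which that cell was added to P.
  Insert 1 (step 1): P = [1];  Q = [1]
  Insert 4 (step 2): P = [1, 4];  Q = [1, 2]
  Insert 5 (step 3): P = [1, 4, 5];  Q = [1, 2, 3]
  Insert 9 (step 4): P = [1, 4, 5, 9];  Q = [1, 2, 3, 4]
  Insert 7 (step 5): P = [1, 4, 5, 7] / [9];  Q = [1, 2, 3, 4] / [5]
  Insert 3 (step 6): P = [1, 3, 5, 7] / [4] / [9];  Q = [1, 2, 3, 4] / [5] / [6]
  Insert 2 (step 7): P = [1, 2, 5, 7] / [3] / [4] / [9];  Q = [1, 2, 3, 4] / [5] / [6] / [7]
  Insert 8 (step 8): P = [1, 2, 5, 7, 8] / [3] / [4] / [9];  Q = [1, 2, 3, 4, 8] / [5] / [6] / [7]
  Insert 6 (step 9): P = [1, 2, 5, 6, 8] / [3, 7] / [4] / [9];  Q = [1, 2, 3, 4, 8] / [5, 9] / [6] / [7]
Final shape: (5, 2, 1, 1).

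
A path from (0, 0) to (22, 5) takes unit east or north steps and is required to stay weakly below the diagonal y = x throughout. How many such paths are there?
Number of paths = 63180

By the reflection principle (André's argument), the number of monotone paths to (22, 5) with n ≤ m that never go above y = x is C(27, 22) − C(27, 23) = 80730 − 17550 = 63180.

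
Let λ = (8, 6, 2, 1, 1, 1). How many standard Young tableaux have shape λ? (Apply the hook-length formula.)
# SYT of shape (8, 6, 2, 1, 1, 1) = 14325696

Hook-length formula: f^λ = n! / Π hook(c), product over all cells c of the Young diagram. For λ = (8, 6, 2, 1, 1, 1), n = 19 boxes. Hook lengths by row (left-to-right, top-to-bottom): [13, 9, 7, 6, 5, 4, 2, 1]; [10, 6, 4, 3, 2, 1]; [5, 1]; [3]; [2]; [1]. Product of hooks = 8491392000. So f^λ = 19! / 8491392000 = 121645100408832000 / 8491392000 = 14325696.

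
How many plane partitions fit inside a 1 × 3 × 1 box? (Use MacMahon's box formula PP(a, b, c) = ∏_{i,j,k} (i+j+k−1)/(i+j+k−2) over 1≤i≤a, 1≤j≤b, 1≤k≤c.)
PP(1, 3, 1) = 4

Evaluate the triple product over i = 1..1, j = 1..3, k = 1..1. The factors are (2/1) · (3/2) · (4/3). The numerators and denominators telescope so the product is an integer; carrying out the multiplication exactly gives PP(1, 3, 1) = 4.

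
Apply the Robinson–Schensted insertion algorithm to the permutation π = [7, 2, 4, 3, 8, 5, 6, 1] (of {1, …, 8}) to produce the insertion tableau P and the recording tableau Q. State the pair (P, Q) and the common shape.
P = [1, 3, 5, 6] / [2, 8] / [4] / [7];  Q = [1, 3, 5, 7] / [2, 6] / [4] / [8];  common shape = (4, 2, 1, 1)

Row-insert the values π_1, π_2, … into P one at a time, bumping the leftmost entry strictly greater than the inserted value down to the next row. The recording tableau Q records, in position (i, j), the step at which that cell was added to P.
  Insert 7 (step 1): P = [7];  Q = [1]
  Insert 2 (step 2): P = [2] / [7];  Q = [1] / [2]
  Insert 4 (step 3): P = [2, 4] / [7];  Q = [1, 3] / [2]
  Insert 3 (step 4): P = [2, 3] / [4] / [7];  Q = [1, 3] / [2] / [4]
  Insert 8 (step 5): P = [2, 3, 8] / [4] / [7];  Q = [1, 3, 5] / [2] / [4]
  Insert 5 (step 6): P = [2, 3, 5] / [4, 8] / [7];  Q = [1, 3, 5] / [2, 6] / [4]
  Insert 6 (step 7): P = [2, 3, 5, 6] / [4, 8] / [7];  Q = [1, 3, 5, 7] / [2, 6] / [4]
  Insert 1 (step 8): P = [1, 3, 5, 6] / [2, 8] / [4] / [7];  Q = [1, 3, 5, 7] / [2, 6] / [4] / [8]
Final shape: (4, 2, 1, 1).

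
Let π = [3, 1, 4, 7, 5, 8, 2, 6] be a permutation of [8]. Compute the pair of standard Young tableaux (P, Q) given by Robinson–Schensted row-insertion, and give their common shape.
P = [1, 2, 5, 6] / [3, 4, 8] / [7];  Q = [1, 3, 4, 6] / [2, 5, 8] / [7];  common shape = (4, 3, 1)

Row-insert the values π_1, π_2, … into P one at a time, bumping the leftmost entry strictly greater than the inserted value down to the next row. The recording tableau Q records, in position (i, j), the step at which that cell was added to P.
  Insert 3 (step 1): P = [3];  Q = [1]
  Insert 1 (step 2): P = [1] / [3];  Q = [1] / [2]
  Insert 4 (step 3): P = [1, 4] / [3];  Q = [1, 3] / [2]
  Insert 7 (step 4): P = [1, 4, 7] / [3];  Q = [1, 3, 4] / [2]
  Insert 5 (step 5): P = [1, 4, 5] / [3, 7];  Q = [1, 3, 4] / [2, 5]
  Insert 8 (step 6): P = [1, 4, 5, 8] / [3, 7];  Q = [1, 3, 4, 6] / [2, 5]
  Insert 2 (step 7): P = [1, 2, 5, 8] / [3, 4] / [7];  Q = [1, 3, 4, 6] / [2, 5] / [7]
  Insert 6 (step 8): P = [1, 2, 5, 6] / [3, 4, 8] / [7];  Q = [1, 3, 4, 6] / [2, 5, 8] / [7]
Final shape: (4, 3, 1).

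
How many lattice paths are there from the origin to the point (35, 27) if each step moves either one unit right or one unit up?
Number of paths = 279692573246309972

A monotone lattice path from (0, 0) to (35, 27) consists of 35 east steps and 27 north steps in some order, so it is determined by which 35 of the 62 steps are east. The count is C(62, 35) = 279692573246309972.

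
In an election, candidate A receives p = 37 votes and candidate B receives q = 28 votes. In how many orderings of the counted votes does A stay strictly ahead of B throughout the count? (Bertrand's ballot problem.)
Strict-lead orderings = 272133314509923216

Total orderings of the 65 votes with 37 for A: C(65, 37) = 1965407271460556560. By the Bertrand ballot formula (Cycle Lemma / reflection principle), the number of orderings in which A is strictly ahead of B throughout is (p − q)/(p + q) · C(p + q, p) = (37 − 28)/(37 + 28) · 1965407271460556560 = 272133314509923216.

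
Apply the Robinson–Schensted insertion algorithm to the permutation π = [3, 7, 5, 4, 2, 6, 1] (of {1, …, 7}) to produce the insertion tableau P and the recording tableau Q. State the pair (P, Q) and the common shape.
P = [1, 4, 6] / [2] / [3] / [5] / [7];  Q = [1, 2, 6] / [3] / [4] / [5] / [7];  common shape = (3, 1, 1, 1, 1)

Row-insert the values π_1, π_2, … into P one at a time, bumping the leftmost entry strictly greater than the inserted value down to the next row. The recording tableau Q records, in position (i, j), the step at which that cell was added to P.
  Insert 3 (step 1): P = [3];  Q = [1]
  Insert 7 (step 2): P = [3, 7];  Q = [1, 2]
  Insert 5 (step 3): P = [3, 5] / [7];  Q = [1, 2] / [3]
  Insert 4 (step 4): P = [3, 4] / [5] / [7];  Q = [1, 2] / [3] / [4]
  Insert 2 (step 5): P = [2, 4] / [3] / [5] / [7];  Q = [1, 2] / [3] / [4] / [5]
  Insert 6 (step 6): P = [2, 4, 6] / [3] / [5] / [7];  Q = [1, 2, 6] / [3] / [4] / [5]
  Insert 1 (step 7): P = [1, 4, 6] / [2] / [3] / [5] / [7];  Q = [1, 2, 6] / [3] / [4] / [5] / [7]
Final shape: (3, 1, 1, 1, 1).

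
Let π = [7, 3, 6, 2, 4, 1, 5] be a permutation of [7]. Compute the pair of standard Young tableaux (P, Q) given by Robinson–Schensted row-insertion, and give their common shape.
P = [1, 4, 5] / [2, 6] / [3] / [7];  Q = [1, 3, 7] / [2, 5] / [4] / [6];  common shape = (3, 2, 1, 1)

Row-insert the values π_1, π_2, … into P one at a time, bumping the leftmost entry strictly greater than the inserted value down to the next row. The recording tableau Q records, in position (i, j), the step at which that cell was added to P.
  Insert 7 (step 1): P = [7];  Q = [1]
  Insert 3 (step 2): P = [3] / [7];  Q = [1] / [2]
  Insert 6 (step 3): P = [3, 6] / [7];  Q = [1, 3] / [2]
  Insert 2 (step 4): P = [2, 6] / [3] / [7];  Q = [1, 3] / [2] / [4]
  Insert 4 (step 5): P = [2, 4] / [3, 6] / [7];  Q = [1, 3] / [2, 5] / [4]
  Insert 1 (step 6): P = [1, 4] / [2, 6] / [3] / [7];  Q = [1, 3] / [2, 5] / [4] / [6]
  Insert 5 (step 7): P = [1, 4, 5] / [2, 6] / [3] / [7];  Q = [1, 3, 7] / [2, 5] / [4] / [6]
Final shape: (3, 2, 1, 1).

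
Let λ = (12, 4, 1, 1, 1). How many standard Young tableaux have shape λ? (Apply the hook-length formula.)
# SYT of shape (12, 4, 1, 1, 1) = 566865

Hook-length formula: f^λ = n! / Π hook(c), product over all cells c of the Young diagram. For λ = (12, 4, 1, 1, 1), n = 19 boxes. Hook lengths by row (left-to-right, top-to-bottom): [16, 12, 11, 10, 8, 7, 6, 5, 4, 3, 2, 1]; [7, 3, 2, 1]; [3]; [2]; [1]. Product of hooks = 214592716800. So f^λ = 19! / 214592716800 = 121645100408832000 / 214592716800 = 566865.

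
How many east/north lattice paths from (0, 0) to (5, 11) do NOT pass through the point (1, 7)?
Number of paths = 3808

Total paths from (0, 0) to (5, 11): C(16, 5) = 4368. Paths through (1, 7): (paths (0, 0) → (1, 7)) × (paths (1, 7) → (5, 11)) = C(8, 1) · C(8, 4) = 8 · 70 = 560. Avoidance count = 4368 − 560 = 3808.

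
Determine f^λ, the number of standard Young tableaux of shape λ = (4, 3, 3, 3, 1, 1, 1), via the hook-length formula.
# SYT of shape (4, 3, 3, 3, 1, 1, 1) = 240240

Hook-length formula: f^λ = n! / Π hook(c), product over all cells c of the Young diagram. For λ = (4, 3, 3, 3, 1, 1, 1), n = 16 boxes. Hook lengths by row (left-to-right, top-to-bottom): [10, 6, 5, 1]; [8, 4, 3]; [7, 3, 2]; [6, 2, 1]; [3]; [2]; [1]. Product of hooks = 87091200. So f^λ = 16! / 87091200 = 20922789888000 / 87091200 = 240240.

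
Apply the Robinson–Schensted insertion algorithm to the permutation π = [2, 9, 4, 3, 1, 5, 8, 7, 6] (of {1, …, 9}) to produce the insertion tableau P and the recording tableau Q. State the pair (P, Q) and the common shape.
P = [1, 3, 5, 6] / [2, 7] / [4, 8] / [9];  Q = [1, 2, 6, 7] / [3, 8] / [4, 9] / [5];  common shape = (4, 2, 2, 1)

Row-insert the values π_1, π_2, … into P one at a time, bumping the leftmost entry strictly greater than the inserted value down to the next row. The recording tableau Q records, in position (i, j), the step at which that cell was added to P.
  Insert 2 (step 1): P = [2];  Q = [1]
  Insert 9 (step 2): P = [2, 9];  Q = [1, 2]
  Insert 4 (step 3): P = [2, 4] / [9];  Q = [1, 2] / [3]
  Insert 3 (step 4): P = [2, 3] / [4] / [9];  Q = [1, 2] / [3] / [4]
  Insert 1 (step 5): P = [1, 3] / [2] / [4] / [9];  Q = [1, 2] / [3] / [4] / [5]
  Insert 5 (step 6): P = [1, 3, 5] / [2] / [4] / [9];  Q = [1, 2, 6] / [3] / [4] / [5]
  Insert 8 (step 7): P = [1, 3, 5, 8] / [2] / [4] / [9];  Q = [1, 2, 6, 7] / [3] / [4] / [5]
  Insert 7 (step 8): P = [1, 3, 5, 7] / [2, 8] / [4] / [9];  Q = [1, 2, 6, 7] / [3, 8] / [4] / [5]
  Insert 6 (step 9): P = [1, 3, 5, 6] / [2, 7] / [4, 8] / [9];  Q = [1, 2, 6, 7] / [3, 8] / [4, 9] / [5]
Final shape: (4, 2, 2, 1).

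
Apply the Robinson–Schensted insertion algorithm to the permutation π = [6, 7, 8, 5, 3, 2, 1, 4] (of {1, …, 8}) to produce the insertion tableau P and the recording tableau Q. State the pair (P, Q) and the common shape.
P = [1, 4, 8] / [2, 7] / [3] / [5] / [6];  Q = [1, 2, 3] / [4, 8] / [5] / [6] / [7];  common shape = (3, 2, 1, 1, 1)

Row-insert the values π_1, π_2, … into P one at a time, bumping the leftmost entry strictly greater than the inserted value down to the next row. The recording tableau Q records, in position (i, j), the step at which that cell was added to P.
  Insert 6 (step 1): P = [6];  Q = [1]
  Insert 7 (step 2): P = [6, 7];  Q = [1, 2]
  Insert 8 (step 3): P = [6, 7, 8];  Q = [1, 2, 3]
  Insert 5 (step 4): P = [5, 7, 8] / [6];  Q = [1, 2, 3] / [4]
  Insert 3 (step 5): P = [3, 7, 8] / [5] / [6];  Q = [1, 2, 3] / [4] / [5]
  Insert 2 (step 6): P = [2, 7, 8] / [3] / [5] / [6];  Q = [1, 2, 3] / [4] / [5] / [6]
  Insert 1 (step 7): P = [1, 7, 8] / [2] / [3] / [5] / [6];  Q = [1, 2, 3] / [4] / [5] / [6] / [7]
  Insert 4 (step 8): P = [1, 4, 8] / [2, 7] / [3] / [5] / [6];  Q = [1, 2, 3] / [4, 8] / [5] / [6] / [7]
Final shape: (3, 2, 1, 1, 1).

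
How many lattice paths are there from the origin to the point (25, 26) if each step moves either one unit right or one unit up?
Number of paths = 247959266474052

A monotone lattice path from (0, 0) to (25, 26) consists of 25 east steps and 26 north steps in some order, so it is determined by which 25 of the 51 steps are east. The count is C(51, 25) = 247959266474052.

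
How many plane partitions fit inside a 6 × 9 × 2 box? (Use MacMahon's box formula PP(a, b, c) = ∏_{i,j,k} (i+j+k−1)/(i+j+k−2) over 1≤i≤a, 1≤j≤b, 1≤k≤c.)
PP(6, 9, 2) = 5725720

Evaluate the triple product over i = 1..6, j = 1..9, k = 1..2. The factors are (2/1) · (3/2) · (3/2) · (4/3) · (4/3) · (5/4) · (5/4) · (6/5) · … (108 factors total). The numerators and denominators telescope so the product is an integer; carrying out the multiplication exactly gives PP(6, 9, 2) = 5725720.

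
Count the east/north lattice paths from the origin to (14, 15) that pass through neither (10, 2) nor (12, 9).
Number of paths = 69238168

Inclusion–exclusion. Total paths: C(29, 14) = 77558760. Through P₁: C(12, 10)·C(17, 4) = 157080. Through P₂: C(21, 12)·C(8, 2) = 8230040. Since P₁ is strictly southwest of P₂, a monotone path through both must visit P₁ then P₂; paths through both = C(12, 10)·C(9, 2)·C(8, 2) = 66528. Avoid both = 77558760 − 157080 − 8230040 + 66528 = 69238168.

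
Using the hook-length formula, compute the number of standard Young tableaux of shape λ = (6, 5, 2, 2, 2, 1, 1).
# SYT of shape (6, 5, 2, 2, 2, 1, 1) = 31039008

Hook-length formula: f^λ = n! / Π hook(c), product over all cells c of the Young diagram. For λ = (6, 5, 2, 2, 2, 1, 1), n = 19 boxes. Hook lengths by row (left-to-right, top-to-bottom): [12, 9, 5, 4, 3, 1]; [10, 7, 3, 2, 1]; [6, 3]; [5, 2]; [4, 1]; [2]; [1]. Product of hooks = 3919104000. So f^λ = 19! / 3919104000 = 121645100408832000 / 3919104000 = 31039008.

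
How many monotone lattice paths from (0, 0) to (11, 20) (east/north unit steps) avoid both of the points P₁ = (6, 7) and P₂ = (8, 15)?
Number of paths = 46836363

Inclusion–exclusion. Total paths: C(31, 11) = 84672315. Through P₁: C(13, 6)·C(18, 5) = 14702688. Through P₂: C(23, 8)·C(8, 3) = 27457584. Since P₁ is strictly southwest of P₂, a monotone path through both must visit P₁ then P₂; paths through both = C(13, 6)·C(10, 2)·C(8, 3) = 4324320. Avoid both = 84672315 − 14702688 − 27457584 + 4324320 = 46836363.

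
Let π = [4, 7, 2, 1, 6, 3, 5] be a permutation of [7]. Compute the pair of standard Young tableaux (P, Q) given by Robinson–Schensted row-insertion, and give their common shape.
P = [1, 3, 5] / [2, 6] / [4, 7];  Q = [1, 2, 7] / [3, 5] / [4, 6];  common shape = (3, 2, 2)

Row-insert the values π_1, π_2, … into P one at a time, bumping the leftmost entry strictly greater than the inserted value down to the next row. The recording tableau Q records, in position (i, j), the step at which that cell was added to P.
  Insert 4 (step 1): P = [4];  Q = [1]
  Insert 7 (step 2): P = [4, 7];  Q = [1, 2]
  Insert 2 (step 3): P = [2, 7] / [4];  Q = [1, 2] / [3]
  Insert 1 (step 4): P = [1, 7] / [2] / [4];  Q = [1, 2] / [3] / [4]
  Insert 6 (step 5): P = [1, 6] / [2, 7] / [4];  Q = [1, 2] / [3, 5] / [4]
  Insert 3 (step 6): P = [1, 3] / [2, 6] / [4, 7];  Q = [1, 2] / [3, 5] / [4, 6]
  Insert 5 (step 7): P = [1, 3, 5] / [2, 6] / [4, 7];  Q = [1, 2, 7] / [3, 5] / [4, 6]
Final shape: (3, 2, 2).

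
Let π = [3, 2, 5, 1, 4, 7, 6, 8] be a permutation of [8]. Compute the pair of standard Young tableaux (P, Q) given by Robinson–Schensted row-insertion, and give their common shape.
P = [1, 4, 6, 8] / [2, 5, 7] / [3];  Q = [1, 3, 6, 8] / [2, 5, 7] / [4];  common shape = (4, 3, 1)

Row-insert the values π_1, π_2, … into P one at a time, bumping the leftmost entry strictly greater than the inserted value down to the next row. The recording tableau Q records, in position (i, j), the step at which that cell was added to P.
  Insert 3 (step 1): P = [3];  Q = [1]
  Insert 2 (step 2): P = [2] / [3];  Q = [1] / [2]
  Insert 5 (step 3): P = [2, 5] / [3];  Q = [1, 3] / [2]
  Insert 1 (step 4): P = [1, 5] / [2] / [3];  Q = [1, 3] / [2] / [4]
  Insert 4 (step 5): P = [1, 4] / [2, 5] / [3];  Q = [1, 3] / [2, 5] / [4]
  Insert 7 (step 6): P = [1, 4, 7] / [2, 5] / [3];  Q = [1, 3, 6] / [2, 5] / [4]
  Insert 6 (step 7): P = [1, 4, 6] / [2, 5, 7] / [3];  Q = [1, 3, 6] / [2, 5, 7] / [4]
  Insert 8 (step 8): P = [1, 4, 6, 8] / [2, 5, 7] / [3];  Q = [1, 3, 6, 8] / [2, 5, 7] / [4]
Final shape: (4, 3, 1).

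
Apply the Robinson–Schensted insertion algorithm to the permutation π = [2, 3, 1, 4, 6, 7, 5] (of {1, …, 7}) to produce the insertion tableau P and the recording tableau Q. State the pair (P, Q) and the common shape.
P = [1, 3, 4, 5, 7] / [2, 6];  Q = [1, 2, 4, 5, 6] / [3, 7];  common shape = (5, 2)

Row-insert the values π_1, π_2, … into P one at a time, bumping the leftmost entry strictly greater than the inserted value down to the next row. The recording tableau Q records, in position (i, j), the step at which that cell was added to P.
  Insert 2 (step 1): P = [2];  Q = [1]
  Insert 3 (step 2): P = [2, 3];  Q = [1, 2]
  Insert 1 (step 3): P = [1, 3] / [2];  Q = [1, 2] / [3]
  Insert 4 (step 4): P = [1, 3, 4] / [2];  Q = [1, 2, 4] / [3]
  Insert 6 (step 5): P = [1, 3, 4, 6] / [2];  Q = [1, 2, 4, 5] / [3]
  Insert 7 (step 6): P = [1, 3, 4, 6, 7] / [2];  Q = [1, 2, 4, 5, 6] / [3]
  Insert 5 (step 7): P = [1, 3, 4, 5, 7] / [2, 6];  Q = [1, 2, 4, 5, 6] / [3, 7]
Final shape: (5, 2).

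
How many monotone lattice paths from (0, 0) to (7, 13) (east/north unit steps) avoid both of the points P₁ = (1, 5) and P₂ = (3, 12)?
Number of paths = 58307

Inclusion–exclusion. Total paths: C(20, 7) = 77520. Through P₁: C(6, 1)·C(14, 6) = 18018. Through P₂: C(15, 3)·C(5, 4) = 2275. Since P₁ is strictly southwest of P₂, a monotone path through both must visit P₁ then P₂; paths through both = C(6, 1)·C(9, 2)·C(5, 4) = 1080. Avoid both = 77520 − 18018 − 2275 + 1080 = 58307.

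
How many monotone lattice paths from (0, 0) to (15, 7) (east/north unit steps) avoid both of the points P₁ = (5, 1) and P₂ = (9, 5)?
Number of paths = 78200

Inclusion–exclusion. Total paths: C(22, 15) = 170544. Through P₁: C(6, 5)·C(16, 10) = 48048. Through P₂: C(14, 9)·C(8, 6) = 56056. Since P₁ is strictly southwest of P₂, a monotone path through both must visit P₁ then P₂; paths through both = C(6, 5)·C(8, 4)·C(8, 6) = 11760. Avoid both = 170544 − 48048 − 56056 + 11760 = 78200.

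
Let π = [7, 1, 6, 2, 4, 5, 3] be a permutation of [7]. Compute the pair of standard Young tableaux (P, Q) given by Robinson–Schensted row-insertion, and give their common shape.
P = [1, 2, 3, 5] / [4] / [6] / [7];  Q = [1, 3, 5, 6] / [2] / [4] / [7];  common shape = (4, 1, 1, 1)

Row-insert the values π_1, π_2, … into P one at a time, bumping the leftmost entry strictly greater than the inserted value down to the next row. The recording tableau Q records, in position (i, j), the step at which that cell was added to P.
  Insert 7 (step 1): P = [7];  Q = [1]
  Insert 1 (step 2): P = [1] / [7];  Q = [1] / [2]
  Insert 6 (step 3): P = [1, 6] / [7];  Q = [1, 3] / [2]
  Insert 2 (step 4): P = [1, 2] / [6] / [7];  Q = [1, 3] / [2] / [4]
  Insert 4 (step 5): P = [1, 2, 4] / [6] / [7];  Q = [1, 3, 5] / [2] / [4]
  Insert 5 (step 6): P = [1, 2, 4, 5] / [6] / [7];  Q = [1, 3, 5, 6] / [2] / [4]
  Insert 3 (step 7): P = [1, 2, 3, 5] / [4] / [6] / [7];  Q = [1, 3, 5, 6] / [2] / [4] / [7]
Final shape: (4, 1, 1, 1).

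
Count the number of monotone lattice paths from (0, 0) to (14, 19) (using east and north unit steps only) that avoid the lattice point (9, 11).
Number of paths = 602644680

Total paths from (0, 0) to (14, 19): C(33, 14) = 818809200. Paths through (9, 11): (paths (0, 0) → (9, 11)) × (paths (9, 11) → (14, 19)) = C(20, 9) · C(13, 5) = 167960 · 1287 = 216164520. Avoidance count = 818809200 − 216164520 = 602644680.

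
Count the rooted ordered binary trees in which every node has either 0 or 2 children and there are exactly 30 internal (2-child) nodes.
C_30 = 3814986502092304

These full binary trees are counted by the Catalan number C_n = (1/(n + 1)) · C(2n, n). For n = 30: C_30 = (1/31) · C(60, 30) = 118264581564861424/31 = 3814986502092304.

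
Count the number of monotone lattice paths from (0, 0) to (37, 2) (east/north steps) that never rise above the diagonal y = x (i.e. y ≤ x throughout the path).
Number of paths = 702

By the reflection principle (André's argument), the number of monotone paths to (37, 2) with n ≤ m that never go above y = x is C(39, 37) − C(39, 38) = 741 − 39 = 702.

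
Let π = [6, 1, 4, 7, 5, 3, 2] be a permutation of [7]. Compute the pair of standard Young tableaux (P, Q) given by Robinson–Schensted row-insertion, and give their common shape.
P = [1, 2, 5] / [3, 7] / [4] / [6];  Q = [1, 3, 4] / [2, 5] / [6] / [7];  common shape = (3, 2, 1, 1)

Row-insert the values π_1, π_2, … into P one at a time, bumping the leftmost entry strictly greater than the inserted value down to the next row. The recording tableau Q records, in position (i, j), the step at which that cell was added to P.
  Insert 6 (step 1): P = [6];  Q = [1]
  Insert 1 (step 2): P = [1] / [6];  Q = [1] / [2]
  Insert 4 (step 3): P = [1, 4] / [6];  Q = [1, 3] / [2]
  Insert 7 (step 4): P = [1, 4, 7] / [6];  Q = [1, 3, 4] / [2]
  Insert 5 (step 5): P = [1, 4, 5] / [6, 7];  Q = [1, 3, 4] / [2, 5]
  Insert 3 (step 6): P = [1, 3, 5] / [4, 7] / [6];  Q = [1, 3, 4] / [2, 5] / [6]
  Insert 2 (step 7): P = [1, 2, 5] / [3, 7] / [4] / [6];  Q = [1, 3, 4] / [2, 5] / [6] / [7]
Final shape: (3, 2, 1, 1).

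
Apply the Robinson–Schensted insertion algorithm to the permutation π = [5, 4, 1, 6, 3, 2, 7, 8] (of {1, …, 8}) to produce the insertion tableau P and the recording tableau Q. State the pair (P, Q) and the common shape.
P = [1, 2, 7, 8] / [3, 6] / [4] / [5];  Q = [1, 4, 7, 8] / [2, 5] / [3] / [6];  common shape = (4, 2, 1, 1)

Row-insert the values π_1, π_2, … into P one at a time, bumping the leftmost entry strictly greater than the inserted value down to the next row. The recording tableau Q records, in position (i, j), the step at which that cell was added to P.
  Insert 5 (step 1): P = [5];  Q = [1]
  Insert 4 (step 2): P = [4] / [5];  Q = [1] / [2]
  Insert 1 (step 3): P = [1] / [4] / [5];  Q = [1] / [2] / [3]
  Insert 6 (step 4): P = [1, 6] / [4] / [5];  Q = [1, 4] / [2] / [3]
  Insert 3 (step 5): P = [1, 3] / [4, 6] / [5];  Q = [1, 4] / [2, 5] / [3]
  Insert 2 (step 6): P = [1, 2] / [3, 6] / [4] / [5];  Q = [1, 4] / [2, 5] / [3] / [6]
  Insert 7 (step 7): P = [1, 2, 7] / [3, 6] / [4] / [5];  Q = [1, 4, 7] / [2, 5] / [3] / [6]
  Insert 8 (step 8): P = [1, 2, 7, 8] / [3, 6] / [4] / [5];  Q = [1, 4, 7, 8] / [2, 5] / [3] / [6]
Final shape: (4, 2, 1, 1).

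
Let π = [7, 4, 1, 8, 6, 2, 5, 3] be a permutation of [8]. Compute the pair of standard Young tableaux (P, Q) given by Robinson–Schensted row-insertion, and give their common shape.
P = [1, 2, 3] / [4, 5] / [6, 8] / [7];  Q = [1, 4, 7] / [2, 5] / [3, 6] / [8];  common shape = (3, 2, 2, 1)

Row-insert the values π_1, π_2, … into P one at a time, bumping the leftmost entry strictly greater than the inserted value down to the next row. The recording tableau Q records, in position (i, j), the step at which that cell was added to P.
  Insert 7 (step 1): P = [7];  Q = [1]
  Insert 4 (step 2): P = [4] / [7];  Q = [1] / [2]
  Insert 1 (step 3): P = [1] / [4] / [7];  Q = [1] / [2] / [3]
  Insert 8 (step 4): P = [1, 8] / [4] / [7];  Q = [1, 4] / [2] / [3]
  Insert 6 (step 5): P = [1, 6] / [4, 8] / [7];  Q = [1, 4] / [2, 5] / [3]
  Insert 2 (step 6): P = [1, 2] / [4, 6] / [7, 8];  Q = [1, 4] / [2, 5] / [3, 6]
  Insert 5 (step 7): P = [1, 2, 5] / [4, 6] / [7, 8];  Q = [1, 4, 7] / [2, 5] / [3, 6]
  Insert 3 (step 8): P = [1, 2, 3] / [4, 5] / [6, 8] / [7];  Q = [1, 4, 7] / [2, 5] / [3, 6] / [8]
Final shape: (3, 2, 2, 1).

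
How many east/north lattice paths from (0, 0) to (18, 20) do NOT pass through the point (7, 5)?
Number of paths = 27458881890

Total paths from (0, 0) to (18, 20): C(38, 18) = 33578000610. Paths through (7, 5): (paths (0, 0) → (7, 5)) × (paths (7, 5) → (18, 20)) = C(12, 7) · C(26, 11) = 792 · 7726160 = 6119118720. Avoidance count = 33578000610 − 6119118720 = 27458881890.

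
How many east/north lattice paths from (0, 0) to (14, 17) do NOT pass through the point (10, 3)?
Number of paths = 264307365

Total paths from (0, 0) to (14, 17): C(31, 14) = 265182525. Paths through (10, 3): (paths (0, 0) → (10, 3)) × (paths (10, 3) → (14, 17)) = C(13, 10) · C(18, 4) = 286 · 3060 = 875160. Avoidance count = 265182525 − 875160 = 264307365.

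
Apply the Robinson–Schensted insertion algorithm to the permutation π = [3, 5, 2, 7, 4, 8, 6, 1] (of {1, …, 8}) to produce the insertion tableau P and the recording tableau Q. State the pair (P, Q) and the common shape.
P = [1, 4, 6, 8] / [2, 5, 7] / [3];  Q = [1, 2, 4, 6] / [3, 5, 7] / [8];  common shape = (4, 3, 1)

Row-insert the values π_1, π_2, … into P one at a time, bumping the leftmost entry strictly greater than the inserted value down to the next row. The recording tableau Q records, in position (i, j), the step at which that cell was added to P.
  Insert 3 (step 1): P = [3];  Q = [1]
  Insert 5 (step 2): P = [3, 5];  Q = [1, 2]
  Insert 2 (step 3): P = [2, 5] / [3];  Q = [1, 2] / [3]
  Insert 7 (step 4): P = [2, 5, 7] / [3];  Q = [1, 2, 4] / [3]
  Insert 4 (step 5): P = [2, 4, 7] / [3, 5];  Q = [1, 2, 4] / [3, 5]
  Insert 8 (step 6): P = [2, 4, 7, 8] / [3, 5];  Q = [1, 2, 4, 6] / [3, 5]
  Insert 6 (step 7): P = [2, 4, 6, 8] / [3, 5, 7];  Q = [1, 2, 4, 6] / [3, 5, 7]
  Insert 1 (step 8): P = [1, 4, 6, 8] / [2, 5, 7] / [3];  Q = [1, 2, 4, 6] / [3, 5, 7] / [8]
Final shape: (4, 3, 1).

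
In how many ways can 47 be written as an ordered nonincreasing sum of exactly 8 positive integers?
p(47, 8 parts) = 8588

Partitions of n into exactly k parts are in bijection with partitions of n − k into at most k parts (subtract 1 from each part). So p(47, exactly 8) = p(39, parts ≤ 8). Computing via the recurrence p(m, j) = p(m, j−1) + p(m−j, j) gives 8588.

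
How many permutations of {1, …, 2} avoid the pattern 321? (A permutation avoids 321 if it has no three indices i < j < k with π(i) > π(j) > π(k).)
C_2 = 2

These 321-avoiding permutations are counted by the Catalan number C_n = (1/(n + 1)) · C(2n, n). For n = 2: C_2 = (1/3) · C(4, 2) = 6/3 = 2.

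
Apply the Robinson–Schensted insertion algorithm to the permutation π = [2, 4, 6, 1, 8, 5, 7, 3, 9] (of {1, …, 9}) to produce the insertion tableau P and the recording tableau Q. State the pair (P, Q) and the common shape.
P = [1, 3, 5, 7, 9] / [2, 4, 8] / [6];  Q = [1, 2, 3, 5, 9] / [4, 6, 7] / [8];  common shape = (5, 3, 1)

Row-insert the values π_1, π_2, … into P one at a time, bumping the leftmost entry strictly greater than the inserted value down to the next row. The recording tableau Q records, in position (i, j), the step at which that cell was added to P.
  Insert 2 (step 1): P = [2];  Q = [1]
  Insert 4 (step 2): P = [2, 4];  Q = [1, 2]
  Insert 6 (step 3): P = [2, 4, 6];  Q = [1, 2, 3]
  Insert 1 (step 4): P = [1, 4, 6] / [2];  Q = [1, 2, 3] / [4]
  Insert 8 (step 5): P = [1, 4, 6, 8] / [2];  Q = [1, 2, 3, 5] / [4]
  Insert 5 (step 6): P = [1, 4, 5, 8] / [2, 6];  Q = [1, 2, 3, 5] / [4, 6]
  Insert 7 (step 7): P = [1, 4, 5, 7] / [2, 6, 8];  Q = [1, 2, 3, 5] / [4, 6, 7]
  Insert 3 (step 8): P = [1, 3, 5, 7] / [2, 4, 8] / [6];  Q = [1, 2, 3, 5] / [4, 6, 7] / [8]
  Insert 9 (step 9): P = [1, 3, 5, 7, 9] / [2, 4, 8] / [6];  Q = [1, 2, 3, 5, 9] / [4, 6, 7] / [8]
Final shape: (5, 3, 1).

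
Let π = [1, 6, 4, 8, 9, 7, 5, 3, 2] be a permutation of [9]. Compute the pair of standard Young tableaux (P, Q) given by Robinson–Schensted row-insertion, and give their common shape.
P = [1, 2, 5, 9] / [3, 7] / [4] / [6] / [8];  Q = [1, 2, 4, 5] / [3, 6] / [7] / [8] / [9];  common shape = (4, 2, 1, 1, 1)

Row-insert the values π_1, π_2, … into P one at a time, bumping the leftmost entry strictly greater than the inserted value down to the next row. The recording tableau Q records, in position (i, j), the step at which that cell was added to P.
  Insert 1 (step 1): P = [1];  Q = [1]
  Insert 6 (step 2): P = [1, 6];  Q = [1, 2]
  Insert 4 (step 3): P = [1, 4] / [6];  Q = [1, 2] / [3]
  Insert 8 (step 4): P = [1, 4, 8] / [6];  Q = [1, 2, 4] / [3]
  Insert 9 (step 5): P = [1, 4, 8, 9] / [6];  Q = [1, 2, 4, 5] / [3]
  Insert 7 (step 6): P = [1, 4, 7, 9] / [6, 8];  Q = [1, 2, 4, 5] / [3, 6]
  Insert 5 (step 7): P = [1, 4, 5, 9] / [6, 7] / [8];  Q = [1, 2, 4, 5] / [3, 6] / [7]
  Insert 3 (step 8): P = [1, 3, 5, 9] / [4, 7] / [6] / [8];  Q = [1, 2, 4, 5] / [3, 6] / [7] / [8]
  Insert 2 (step 9): P = [1, 2, 5, 9] / [3, 7] / [4] / [6] / [8];  Q = [1, 2, 4, 5] / [3, 6] / [7] / [8] / [9]
Final shape: (4, 2, 1, 1, 1).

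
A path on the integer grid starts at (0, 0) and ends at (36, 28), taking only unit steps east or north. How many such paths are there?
Number of paths = 1118770292985239888

A monotone lattice path from (0, 0) to (36, 28) consists of 36 east steps and 28 north steps in some order, so it is determined by which 36 of the 64 steps are east. The count is C(64, 36) = 1118770292985239888.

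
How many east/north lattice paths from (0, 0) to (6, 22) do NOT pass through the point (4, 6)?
Number of paths = 344610

Total paths from (0, 0) to (6, 22): C(28, 6) = 376740. Paths through (4, 6): (paths (0, 0) → (4, 6)) × (paths (4, 6) → (6, 22)) = C(10, 4) · C(18, 2) = 210 · 153 = 32130. Avoidance count = 376740 − 32130 = 344610.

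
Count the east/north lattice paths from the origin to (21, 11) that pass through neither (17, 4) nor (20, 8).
Number of paths = 115454910

Inclusion–exclusion. Total paths: C(32, 21) = 129024480. Through P₁: C(21, 17)·C(11, 4) = 1975050. Through P₂: C(28, 20)·C(4, 1) = 12432420. Since P₁ is strictly southwest of P₂, a monotone path through both must visit P₁ then P₂; paths through both = C(21, 17)·C(7, 3)·C(4, 1) = 837900. Avoid both = 129024480 − 1975050 − 12432420 + 837900 = 115454910.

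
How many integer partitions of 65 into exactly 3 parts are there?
p(65, 3 parts) = 352

Partitions of n into exactly k parts are in bijection with partitions of n − k into at most k parts (subtract 1 from each part). So p(65, exactly 3) = p(62, parts ≤ 3). Computing via the recurrence p(m, j) = p(m, j−1) + p(m−j, j) gives 352.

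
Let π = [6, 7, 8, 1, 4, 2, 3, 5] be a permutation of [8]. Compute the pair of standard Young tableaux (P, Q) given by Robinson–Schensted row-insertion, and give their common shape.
P = [1, 2, 3, 5] / [4, 7, 8] / [6];  Q = [1, 2, 3, 8] / [4, 5, 7] / [6];  common shape = (4, 3, 1)

Row-insert the values π_1, π_2, … into P one at a time, bumping the leftmost entry strictly greater than the inserted value down to the next row. The recording tableau Q records, in position (i, j), the step at which that cell was added to P.
  Insert 6 (step 1): P = [6];  Q = [1]
  Insert 7 (step 2): P = [6, 7];  Q = [1, 2]
  Insert 8 (step 3): P = [6, 7, 8];  Q = [1, 2, 3]
  Insert 1 (step 4): P = [1, 7, 8] / [6];  Q = [1, 2, 3] / [4]
  Insert 4 (step 5): P = [1, 4, 8] / [6, 7];  Q = [1, 2, 3] / [4, 5]
  Insert 2 (step 6): P = [1, 2, 8] / [4, 7] / [6];  Q = [1, 2, 3] / [4, 5] / [6]
  Insert 3 (step 7): P = [1, 2, 3] / [4, 7, 8] / [6];  Q = [1, 2, 3] / [4, 5, 7] / [6]
  Insert 5 (step 8): P = [1, 2, 3, 5] / [4, 7, 8] / [6];  Q = [1, 2, 3, 8] / [4, 5, 7] / [6]
Final shape: (4, 3, 1).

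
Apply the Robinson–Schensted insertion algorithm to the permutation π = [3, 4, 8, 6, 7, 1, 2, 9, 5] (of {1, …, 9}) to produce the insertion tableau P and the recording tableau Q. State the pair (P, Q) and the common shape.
P = [1, 2, 5, 7, 9] / [3, 4, 6] / [8];  Q = [1, 2, 3, 5, 8] / [4, 7, 9] / [6];  common shape = (5, 3, 1)

Row-insert the values π_1, π_2, … into P one at a time, bumping the leftmost entry strictly greater than the inserted value down to the next row. The recording tableau Q records, in position (i, j), the step at which that cell was added to P.
  Insert 3 (step 1): P = [3];  Q = [1]
  Insert 4 (step 2): P = [3, 4];  Q = [1, 2]
  Insert 8 (step 3): P = [3, 4, 8];  Q = [1, 2, 3]
  Insert 6 (step 4): P = [3, 4, 6] / [8];  Q = [1, 2, 3] / [4]
  Insert 7 (step 5): P = [3, 4, 6, 7] / [8];  Q = [1, 2, 3, 5] / [4]
  Insert 1 (step 6): P = [1, 4, 6, 7] / [3] / [8];  Q = [1, 2, 3, 5] / [4] / [6]
  Insert 2 (step 7): P = [1, 2, 6, 7] / [3, 4] / [8];  Q = [1, 2, 3, 5] / [4, 7] / [6]
  Insert 9 (step 8): P = [1, 2, 6, 7, 9] / [3, 4] / [8];  Q = [1, 2, 3, 5, 8] / [4, 7] / [6]
  Insert 5 (step 9): P = [1, 2, 5, 7, 9] / [3, 4, 6] / [8];  Q = [1, 2, 3, 5, 8] / [4, 7, 9] / [6]
Final shape: (5, 3, 1).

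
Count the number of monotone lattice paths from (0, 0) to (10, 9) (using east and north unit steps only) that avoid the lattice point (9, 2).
Number of paths = 91938

Total paths from (0, 0) to (10, 9): C(19, 10) = 92378. Paths through (9, 2): (paths (0, 0) → (9, 2)) × (paths (9, 2) → (10, 9)) = C(11, 9) · C(8, 1) = 55 · 8 = 440. Avoidance count = 92378 − 440 = 91938.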